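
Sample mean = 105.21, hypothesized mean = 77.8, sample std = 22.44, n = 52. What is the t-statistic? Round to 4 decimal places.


t = (xbar - mu0) / (s/sqrt(n))
xbar - mu0 = 105.21 - 77.8 = 27.41
sqrt(52) ≈ 7.21110255
s/sqrt(n) = 22.44 / 7.21110255 ≈ 3.11186810
t = 27.41 / 3.11186810 ≈ 8.808214

8.8082


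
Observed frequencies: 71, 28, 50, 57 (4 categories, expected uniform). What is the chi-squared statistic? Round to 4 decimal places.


chi2 = sum((O-E)^2/E), E = total/4
total = 206, E = 206/4 = 51.5
(71 - 51.5)^2 / 51.5 = 380.25 / 51.5 = 1521/206 ≈ 7.383495
(28 - 51.5)^2 / 51.5 = 552.25 / 51.5 = 2209/206 ≈ 10.723301
(50 - 51.5)^2 / 51.5 = 2.25 / 51.5 = 9/206 ≈ 0.043689
(57 - 51.5)^2 / 51.5 = 30.25 / 51.5 = 121/206 ≈ 0.587379
chi2 = 1930/103 ≈ 18.737864

18.7379


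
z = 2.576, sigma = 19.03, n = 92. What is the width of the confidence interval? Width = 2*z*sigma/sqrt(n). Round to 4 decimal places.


width = 2*z*sigma/sqrt(n)
2*z*sigma = 2 * 2.576 * 19.03 = 98.04256
sqrt(92) ≈ 9.591663
width = 98.04256 / 9.591663 ≈ 10.221643

10.2216


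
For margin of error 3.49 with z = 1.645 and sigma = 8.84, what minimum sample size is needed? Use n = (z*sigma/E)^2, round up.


z*sigma/E = 1.645 * 8.84 / 3.49 ≈ 4.166705
(z*sigma/E)^2 ≈ 17.361429
round up: n = 18

18


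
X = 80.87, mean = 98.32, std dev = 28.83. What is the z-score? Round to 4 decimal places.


z = (X - mu) / sigma
X - mu = 80.87 - 98.32 = -17.45
z = -17.45 / 28.83 = -1745/2883 ≈ -0.605272

-0.6053


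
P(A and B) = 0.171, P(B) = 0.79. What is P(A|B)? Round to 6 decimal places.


P(A|B) = P(A and B) / P(B) = 0.171 / 0.79 = 171/790 ≈ 0.21645570

0.216456


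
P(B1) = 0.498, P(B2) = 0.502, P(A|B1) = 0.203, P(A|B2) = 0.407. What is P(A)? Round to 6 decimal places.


P(A) = P(A|B1)*P(B1) + P(A|B2)*P(B2)
P(A|B1)*P(B1) = 0.203 * 0.498 = 0.101094
P(A|B2)*P(B2) = 0.407 * 0.502 = 0.204314
P(A) = 0.101094 + 0.204314 = 0.305408

0.305408


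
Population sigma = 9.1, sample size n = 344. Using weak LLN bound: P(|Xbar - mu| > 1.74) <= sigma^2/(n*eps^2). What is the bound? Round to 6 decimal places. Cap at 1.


bound = min(1, sigma^2/(n*eps^2))
sigma^2 = 9.1^2 = 82.81
n*eps^2 = 344 * 1.74^2 = 344 * 3.0276 = 1041.4944
sigma^2/(n*eps^2) = 82.81 / 1041.4944 ≈ 0.07951075

0.079511


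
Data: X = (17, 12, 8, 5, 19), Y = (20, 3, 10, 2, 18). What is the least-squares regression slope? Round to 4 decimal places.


b = sum((xi-xbar)(yi-ybar)) / sum((xi-xbar)^2)
n = 5, xbar = 61/5 = 12.2, ybar = 53/5 = 10.6
Sxy = sum((xi-xbar)(yi-ybar)) = 161.4
Sxx = sum((xi-xbar)^2) = 138.8
b = Sxy / Sxx = 807/694 ≈ 1.162824

1.1628


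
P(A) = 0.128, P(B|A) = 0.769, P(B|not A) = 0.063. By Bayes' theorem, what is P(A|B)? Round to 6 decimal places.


P(A|B) = P(B|A)*P(A) / P(B), P(B) = P(B|A)*P(A) + P(B|not A)*P(not A)
P(B|A)*P(A) = 0.769 * 0.128 = 0.098432
P(B|not A)*P(not A) = 0.063 * 0.872 = 0.054936
P(B) = 0.098432 + 0.054936 = 0.153368
P(A|B) = 0.098432 / 0.153368 ≈ 0.64180272

0.641803


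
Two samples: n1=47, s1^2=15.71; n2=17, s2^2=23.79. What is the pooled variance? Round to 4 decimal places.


sp^2 = ((n1-1)*s1^2 + (n2-1)*s2^2)/(n1+n2-2)
(n1-1)*s1^2 = 46 * 15.71 = 722.66
(n2-1)*s2^2 = 16 * 23.79 = 380.64
numerator = 722.66 + 380.64 = 1103.3
n1+n2-2 = 62
sp^2 = 1103.3 / 62 = 11033/620 ≈ 17.795161

17.7952


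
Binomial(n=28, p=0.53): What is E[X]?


E[X] = n*p = 28 * 0.53 = 14.84

14.84


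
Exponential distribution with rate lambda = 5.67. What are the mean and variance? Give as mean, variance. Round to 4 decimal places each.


mean = 1/lam, var = 1/lam^2
mean = 1 / 5.67 = 100/567 ≈ 0.176367
lam^2 = 5.67^2 = 32.1489
var = 1 / 32.1489 ≈ 0.031105

0.1764, 0.0311


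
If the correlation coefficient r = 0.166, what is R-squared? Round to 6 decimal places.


R^2 = r^2 = (0.166)^2 = 0.027556

0.027556


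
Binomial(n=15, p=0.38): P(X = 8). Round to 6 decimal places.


P = C(n,k) * p^k * (1-p)^(n-k)
C(15,8) = 6435
p^k = 0.38^8 ≈ 0.0004347792
(1-p)^(n-k) = 0.62^7 ≈ 0.03521615
P = 6435 * 0.0004347792 * 0.03521615 ≈ 0.098528

0.098528


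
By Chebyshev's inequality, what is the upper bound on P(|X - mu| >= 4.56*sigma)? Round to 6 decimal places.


P <= 1/k^2
k^2 = 4.56^2 = 20.7936
1/k^2 = 1 / 20.7936 ≈ 0.04809172

0.048092


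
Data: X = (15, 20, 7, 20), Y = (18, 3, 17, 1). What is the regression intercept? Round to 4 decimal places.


a = ybar - b*xbar, where b = sum((xi-xbar)(yi-ybar)) / sum((xi-xbar)^2)
n = 4, xbar = 62/4 = 15.5, ybar = 39/4 = 9.75
Sxy = sum((xi-xbar)(yi-ybar)) = -135.5
Sxx = sum((xi-xbar)^2) = 113
b = Sxy / Sxx = -271/226 ≈ -1.199115
a = 9.75 - (-1.199115) * 15.5 = 3202/113 ≈ 28.336283

28.3363


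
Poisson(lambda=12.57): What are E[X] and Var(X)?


E[X] = Var(X) = lambda = 12.57

12.57, 12.57


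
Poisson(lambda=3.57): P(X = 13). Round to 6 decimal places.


P = e^(-lam) * lam^k / k!
e^(-3.57) ≈ 0.02815585
lam^k = 3.57^13 ≈ 15299837.192456
k! = 13! = 6227020800
P = 0.02815585 * 15299837.192456 / 6227020800 ≈ 0.000069

0.000069


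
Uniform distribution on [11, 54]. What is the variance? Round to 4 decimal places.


Var = (b-a)^2 / 12
(b-a)^2 = (54 - 11)^2 = 1849
Var = 1849/12 ≈ 154.083333

154.0833


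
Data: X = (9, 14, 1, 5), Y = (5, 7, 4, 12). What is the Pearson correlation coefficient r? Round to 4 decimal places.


r = sum((xi-xbar)(yi-ybar)) / sqrt(sum((xi-xbar)^2) * sum((yi-ybar)^2))
n = 4, xbar = 29/4 = 7.25, ybar = 28/4 = 7
Sxy = sum((xi-xbar)(yi-ybar)) = 4
Sxx = sum((xi-xbar)^2) = 92.75
Syy = sum((yi-ybar)^2) = 38
sqrt(Sxx*Syy) ≈ 59.367500
r = Sxy / sqrt(Sxx*Syy) = 4 / 59.367500 ≈ 0.067377

0.0674


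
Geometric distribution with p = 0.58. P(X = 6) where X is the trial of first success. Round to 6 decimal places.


P = (1-p)^(k-1) * p
(1-p)^(k-1) = 0.42^5 ≈ 0.01306912
P = 0.01306912 * 0.58 ≈ 0.007580091

0.007580


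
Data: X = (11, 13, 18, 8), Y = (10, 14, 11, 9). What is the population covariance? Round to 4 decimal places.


Cov = (1/n)*sum((xi-xbar)(yi-ybar))
n = 4, xbar = 50/4 = 12.5, ybar = 44/4 = 11
sum((xi-xbar)(yi-ybar)) = 12
Cov = 12 / 4 = 3

3.0000


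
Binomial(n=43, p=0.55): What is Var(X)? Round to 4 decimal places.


Var = n*p*(1-p) = 43 * 0.55 * 0.45 = 10.6425

10.6425


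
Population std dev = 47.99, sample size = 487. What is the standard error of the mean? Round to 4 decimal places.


SE = sigma / sqrt(n)
sqrt(487) ≈ 22.068076
SE = 47.99 / 22.068076 ≈ 2.174634

2.1746


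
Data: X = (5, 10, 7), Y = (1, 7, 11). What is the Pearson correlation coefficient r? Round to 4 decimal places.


r = sum((xi-xbar)(yi-ybar)) / sqrt(sum((xi-xbar)^2) * sum((yi-ybar)^2))
n = 3, xbar = 22/3 ≈ 7.333333, ybar = 19/3 ≈ 6.333333
Sxy = sum((xi-xbar)(yi-ybar)) = 38/3 ≈ 12.666667
Sxx = sum((xi-xbar)^2) = 38/3 ≈ 12.666667
Syy = sum((yi-ybar)^2) = 152/3 ≈ 50.666667
sqrt(Sxx*Syy) = 76/3 ≈ 25.333333
r = Sxy / sqrt(Sxx*Syy) = 12.666667 / 25.333333 = 0.5

0.5000


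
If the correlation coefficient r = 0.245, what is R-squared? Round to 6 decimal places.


R^2 = r^2 = (0.245)^2 = 0.060025

0.060025


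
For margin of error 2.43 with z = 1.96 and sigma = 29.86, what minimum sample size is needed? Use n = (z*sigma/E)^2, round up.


z*sigma/E = 1.96 * 29.86 / 2.43 = 146314/6075 ≈ 24.084609
(z*sigma/E)^2 ≈ 580.068393
round up: n = 581

581


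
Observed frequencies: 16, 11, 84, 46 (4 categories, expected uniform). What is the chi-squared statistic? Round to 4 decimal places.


chi2 = sum((O-E)^2/E), E = total/4
total = 157, E = 157/4 = 39.25
(16 - 39.25)^2 / 39.25 = 540.5625 / 39.25 = 8649/628 ≈ 13.772293
(11 - 39.25)^2 / 39.25 = 798.0625 / 39.25 = 12769/628 ≈ 20.332803
(84 - 39.25)^2 / 39.25 = 2002.5625 / 39.25 = 32041/628 ≈ 51.020701
(46 - 39.25)^2 / 39.25 = 45.5625 / 39.25 = 729/628 ≈ 1.160828
chi2 = 13547/157 ≈ 86.286624

86.2866


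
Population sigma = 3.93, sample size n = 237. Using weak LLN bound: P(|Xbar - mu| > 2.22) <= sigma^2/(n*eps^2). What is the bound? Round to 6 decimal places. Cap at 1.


bound = min(1, sigma^2/(n*eps^2))
sigma^2 = 3.93^2 = 15.4449
n*eps^2 = 237 * 2.22^2 = 237 * 4.9284 = 1168.0308
sigma^2/(n*eps^2) = 15.4449 / 1168.0308 ≈ 0.01322302

0.013223


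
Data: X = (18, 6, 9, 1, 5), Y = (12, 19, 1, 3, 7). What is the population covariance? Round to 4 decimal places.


Cov = (1/n)*sum((xi-xbar)(yi-ybar))
n = 5, xbar = 39/5 = 7.8, ybar = 42/5 = 8.4
sum((xi-xbar)(yi-ybar)) = 49.4
Cov = 49.4 / 5 = 9.88

9.8800


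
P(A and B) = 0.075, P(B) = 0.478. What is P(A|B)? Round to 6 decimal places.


P(A|B) = P(A and B) / P(B) = 0.075 / 0.478 = 75/478 ≈ 0.15690377

0.156904


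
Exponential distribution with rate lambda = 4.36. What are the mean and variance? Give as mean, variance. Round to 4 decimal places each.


mean = 1/lam, var = 1/lam^2
mean = 1 / 4.36 = 25/109 ≈ 0.229358
lam^2 = 4.36^2 = 19.0096
var = 1 / 19.0096 ≈ 0.052605

0.2294, 0.0526


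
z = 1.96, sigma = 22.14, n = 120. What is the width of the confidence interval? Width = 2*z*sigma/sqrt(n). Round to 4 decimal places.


width = 2*z*sigma/sqrt(n)
2*z*sigma = 2 * 1.96 * 22.14 = 86.7888
sqrt(120) ≈ 10.954451
width = 86.7888 / 10.954451 ≈ 7.922697

7.9227


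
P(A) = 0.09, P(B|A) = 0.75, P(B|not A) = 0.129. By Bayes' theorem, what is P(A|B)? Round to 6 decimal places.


P(A|B) = P(B|A)*P(A) / P(B), P(B) = P(B|A)*P(A) + P(B|not A)*P(not A)
P(B|A)*P(A) = 0.75 * 0.09 = 0.0675
P(B|not A)*P(not A) = 0.129 * 0.91 = 0.11739
P(B) = 0.0675 + 0.11739 = 0.18489
P(A|B) = 0.0675 / 0.18489 = 2250/6163 ≈ 0.36508194

0.365082


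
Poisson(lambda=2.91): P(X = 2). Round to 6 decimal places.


P = e^(-lam) * lam^k / k!
e^(-2.91) ≈ 0.05447573
lam^k = 2.91^2 = 8.4681
k! = 2! = 2
P = 0.05447573 * 8.4681 / 2 ≈ 0.230653

0.230653


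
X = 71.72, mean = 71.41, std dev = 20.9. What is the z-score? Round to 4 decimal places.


z = (X - mu) / sigma
X - mu = 71.72 - 71.41 = 0.31
z = 0.31 / 20.9 = 31/2090 ≈ 0.014833

0.0148


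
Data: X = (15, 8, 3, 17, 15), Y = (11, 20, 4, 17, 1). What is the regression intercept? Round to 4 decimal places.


a = ybar - b*xbar, where b = sum((xi-xbar)(yi-ybar)) / sum((xi-xbar)^2)
n = 5, xbar = 58/5 = 11.6, ybar = 53/5 = 10.6
Sxy = sum((xi-xbar)(yi-ybar)) = 26.2
Sxx = sum((xi-xbar)^2) = 139.2
b = Sxy / Sxx = 131/696 ≈ 0.188218
a = 10.6 - 0.188218 * 11.6 = 101/12 ≈ 8.416667

8.4167


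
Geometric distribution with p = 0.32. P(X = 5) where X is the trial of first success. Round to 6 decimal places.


P = (1-p)^(k-1) * p
(1-p)^(k-1) = 0.68^4 ≈ 0.2138138
P = 0.2138138 * 0.32 ≈ 0.06842040

0.068420


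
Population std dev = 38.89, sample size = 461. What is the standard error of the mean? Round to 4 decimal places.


SE = sigma / sqrt(n)
sqrt(461) ≈ 21.470911
SE = 38.89 / 21.470911 ≈ 1.811288

1.8113


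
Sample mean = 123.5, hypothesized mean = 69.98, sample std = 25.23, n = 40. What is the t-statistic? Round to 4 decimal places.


t = (xbar - mu0) / (s/sqrt(n))
xbar - mu0 = 123.5 - 69.98 = 53.52
sqrt(40) ≈ 6.32455532
s/sqrt(n) = 25.23 / 6.32455532 ≈ 3.98921327
t = 53.52 / 3.98921327 ≈ 13.416179

13.4162


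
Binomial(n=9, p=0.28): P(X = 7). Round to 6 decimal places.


P = C(n,k) * p^k * (1-p)^(n-k)
C(9,7) = 36
p^k = 0.28^7 ≈ 0.0001349293
(1-p)^(n-k) = 0.72^2 = 0.5184
P = 36 * 0.0001349293 * 0.5184 ≈ 0.002518

0.002518


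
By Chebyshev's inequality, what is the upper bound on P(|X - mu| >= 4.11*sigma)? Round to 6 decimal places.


P <= 1/k^2
k^2 = 4.11^2 = 16.8921
1/k^2 = 1 / 16.8921 ≈ 0.05919927

0.059199


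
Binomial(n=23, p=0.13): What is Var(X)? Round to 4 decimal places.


Var = n*p*(1-p) = 23 * 0.13 * 0.87 = 2.6013

2.6013


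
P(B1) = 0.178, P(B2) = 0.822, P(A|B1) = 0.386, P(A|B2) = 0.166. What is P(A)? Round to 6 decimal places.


P(A) = P(A|B1)*P(B1) + P(A|B2)*P(B2)
P(A|B1)*P(B1) = 0.386 * 0.178 = 0.068708
P(A|B2)*P(B2) = 0.166 * 0.822 = 0.136452
P(A) = 0.068708 + 0.136452 = 0.20516

0.205160


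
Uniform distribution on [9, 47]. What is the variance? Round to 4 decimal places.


Var = (b-a)^2 / 12
(b-a)^2 = (47 - 9)^2 = 1444
Var = 1444/12 ≈ 120.333333

120.3333


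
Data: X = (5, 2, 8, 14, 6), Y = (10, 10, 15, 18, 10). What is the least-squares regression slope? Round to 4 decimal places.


b = sum((xi-xbar)(yi-ybar)) / sum((xi-xbar)^2)
n = 5, xbar = 35/5 = 7, ybar = 63/5 = 12.6
Sxy = sum((xi-xbar)(yi-ybar)) = 61
Sxx = sum((xi-xbar)^2) = 80
b = Sxy / Sxx = 0.7625

0.7625


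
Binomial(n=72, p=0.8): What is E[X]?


E[X] = n*p = 72 * 0.8 = 57.6

57.6


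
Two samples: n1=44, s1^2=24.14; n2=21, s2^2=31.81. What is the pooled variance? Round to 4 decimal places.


sp^2 = ((n1-1)*s1^2 + (n2-1)*s2^2)/(n1+n2-2)
(n1-1)*s1^2 = 43 * 24.14 = 1038.02
(n2-1)*s2^2 = 20 * 31.81 = 636.2
numerator = 1038.02 + 636.2 = 1674.22
n1+n2-2 = 63
sp^2 = 1674.22 / 63 = 83711/3150 ≈ 26.574921

26.5749


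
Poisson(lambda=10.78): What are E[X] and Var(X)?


E[X] = Var(X) = lambda = 10.78

10.78, 10.78


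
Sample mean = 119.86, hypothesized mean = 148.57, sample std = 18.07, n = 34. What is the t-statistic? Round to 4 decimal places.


t = (xbar - mu0) / (s/sqrt(n))
xbar - mu0 = 119.86 - 148.57 = -28.71
sqrt(34) ≈ 5.83095189
s/sqrt(n) = 18.07 / 5.83095189 ≈ 3.09897943
t = -28.71 / 3.09897943 ≈ -9.264340

-9.2643


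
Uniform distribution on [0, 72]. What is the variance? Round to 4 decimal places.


Var = (b-a)^2 / 12
(b-a)^2 = (72 - 0)^2 = 5184
Var = 5184/12 = 432

432.0000


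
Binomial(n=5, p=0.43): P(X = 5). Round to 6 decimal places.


P = C(n,k) * p^k * (1-p)^(n-k)
C(5,5) = 1
p^k = 0.43^5 ≈ 0.01470084
(1-p)^(n-k) = 0.57^0 = 1
P = 1 * 0.01470084 * 1 ≈ 0.014701

0.014701


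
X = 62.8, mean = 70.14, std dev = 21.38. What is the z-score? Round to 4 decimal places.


z = (X - mu) / sigma
X - mu = 62.8 - 70.14 = -7.34
z = -7.34 / 21.38 = -367/1069 ≈ -0.343312

-0.3433


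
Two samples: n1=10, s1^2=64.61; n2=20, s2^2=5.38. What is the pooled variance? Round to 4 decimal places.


sp^2 = ((n1-1)*s1^2 + (n2-1)*s2^2)/(n1+n2-2)
(n1-1)*s1^2 = 9 * 64.61 = 581.49
(n2-1)*s2^2 = 19 * 5.38 = 102.22
numerator = 581.49 + 102.22 = 683.71
n1+n2-2 = 28
sp^2 = 683.71 / 28 = 68371/2800 ≈ 24.418214

24.4182


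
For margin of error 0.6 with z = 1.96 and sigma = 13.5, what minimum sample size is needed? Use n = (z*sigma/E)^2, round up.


z*sigma/E = 1.96 * 13.5 / 0.6 = 44.1
(z*sigma/E)^2 = 1944.81
round up: n = 1945

1945


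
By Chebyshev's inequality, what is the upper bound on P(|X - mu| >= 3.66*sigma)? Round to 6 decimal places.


P <= 1/k^2
k^2 = 3.66^2 = 13.3956
1/k^2 = 1 / 13.3956 ≈ 0.07465138

0.074651


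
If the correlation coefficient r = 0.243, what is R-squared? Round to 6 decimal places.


R^2 = r^2 = (0.243)^2 = 0.059049

0.059049


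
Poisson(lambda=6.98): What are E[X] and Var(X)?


E[X] = Var(X) = lambda = 6.98

6.98, 6.98


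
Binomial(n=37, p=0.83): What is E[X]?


E[X] = n*p = 37 * 0.83 = 30.71

30.71


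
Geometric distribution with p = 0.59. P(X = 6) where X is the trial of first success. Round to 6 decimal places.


P = (1-p)^(k-1) * p
(1-p)^(k-1) = 0.41^5 ≈ 0.01158562
P = 0.01158562 * 0.59 ≈ 0.006835516

0.006836


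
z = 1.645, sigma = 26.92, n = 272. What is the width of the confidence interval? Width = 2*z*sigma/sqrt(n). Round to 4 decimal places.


width = 2*z*sigma/sqrt(n)
2*z*sigma = 2 * 1.645 * 26.92 = 88.5668
sqrt(272) ≈ 16.492423
width = 88.5668 / 16.492423 ≈ 5.370151

5.3702


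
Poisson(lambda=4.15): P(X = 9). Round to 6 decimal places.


P = e^(-lam) * lam^k / k!
e^(-4.15) ≈ 0.01576442
lam^k = 4.15^9 ≈ 365117.686069
k! = 9! = 362880
P = 0.01576442 * 365117.686069 / 362880 ≈ 0.015862

0.015862


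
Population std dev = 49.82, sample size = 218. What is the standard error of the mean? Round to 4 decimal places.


SE = sigma / sqrt(n)
sqrt(218) ≈ 14.764823
SE = 49.82 / 14.764823 ≈ 3.374236

3.3742


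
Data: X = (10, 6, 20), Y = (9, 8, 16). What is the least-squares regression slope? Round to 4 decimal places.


b = sum((xi-xbar)(yi-ybar)) / sum((xi-xbar)^2)
n = 3, xbar = 36/3 = 12, ybar = 33/3 = 11
Sxy = sum((xi-xbar)(yi-ybar)) = 62
Sxx = sum((xi-xbar)^2) = 104
b = Sxy / Sxx = 31/52 ≈ 0.596154

0.5962


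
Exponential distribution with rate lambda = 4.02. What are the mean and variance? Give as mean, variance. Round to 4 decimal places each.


mean = 1/lam, var = 1/lam^2
mean = 1 / 4.02 = 50/201 ≈ 0.248756
lam^2 = 4.02^2 = 16.1604
var = 1 / 16.1604 ≈ 0.061880

0.2488, 0.0619


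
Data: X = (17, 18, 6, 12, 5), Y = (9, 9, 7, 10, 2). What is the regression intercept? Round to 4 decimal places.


a = ybar - b*xbar, where b = sum((xi-xbar)(yi-ybar)) / sum((xi-xbar)^2)
n = 5, xbar = 58/5 = 11.6, ybar = 37/5 = 7.4
Sxy = sum((xi-xbar)(yi-ybar)) = 57.8
Sxx = sum((xi-xbar)^2) = 145.2
b = Sxy / Sxx = 289/726 ≈ 0.398072
a = 7.4 - 0.398072 * 11.6 = 1010/363 ≈ 2.782369

2.7824


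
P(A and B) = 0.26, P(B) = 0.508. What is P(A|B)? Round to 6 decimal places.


P(A|B) = P(A and B) / P(B) = 0.26 / 0.508 = 65/127 ≈ 0.51181102

0.511811


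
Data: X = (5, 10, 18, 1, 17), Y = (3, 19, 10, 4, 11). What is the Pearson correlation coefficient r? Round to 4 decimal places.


r = sum((xi-xbar)(yi-ybar)) / sqrt(sum((xi-xbar)^2) * sum((yi-ybar)^2))
n = 5, xbar = 51/5 = 10.2, ybar = 47/5 = 9.4
Sxy = sum((xi-xbar)(yi-ybar)) = 96.6
Sxx = sum((xi-xbar)^2) = 218.8
Syy = sum((yi-ybar)^2) = 165.2
sqrt(Sxx*Syy) ≈ 190.120383
r = Sxy / sqrt(Sxx*Syy) = 96.6 / 190.120383 ≈ 0.508099

0.5081


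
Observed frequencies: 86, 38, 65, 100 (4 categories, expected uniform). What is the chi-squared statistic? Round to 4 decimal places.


chi2 = sum((O-E)^2/E), E = total/4
total = 289, E = 289/4 = 72.25
(86 - 72.25)^2 / 72.25 = 189.0625 / 72.25 = 3025/1156 ≈ 2.616782
(38 - 72.25)^2 / 72.25 = 1173.0625 / 72.25 = 18769/1156 ≈ 16.236159
(65 - 72.25)^2 / 72.25 = 52.5625 / 72.25 = 841/1156 ≈ 0.727509
(100 - 72.25)^2 / 72.25 = 770.0625 / 72.25 = 12321/1156 ≈ 10.658304
chi2 = 8739/289 ≈ 30.238754

30.2388


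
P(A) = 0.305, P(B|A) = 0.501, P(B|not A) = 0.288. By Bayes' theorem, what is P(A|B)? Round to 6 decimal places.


P(A|B) = P(B|A)*P(A) / P(B), P(B) = P(B|A)*P(A) + P(B|not A)*P(not A)
P(B|A)*P(A) = 0.501 * 0.305 = 0.152805
P(B|not A)*P(not A) = 0.288 * 0.695 = 0.20016
P(B) = 0.152805 + 0.20016 = 0.352965
P(A|B) = 0.152805 / 0.352965 ≈ 0.43291828

0.432918


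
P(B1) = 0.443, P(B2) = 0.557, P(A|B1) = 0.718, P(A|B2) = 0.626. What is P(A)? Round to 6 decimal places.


P(A) = P(A|B1)*P(B1) + P(A|B2)*P(B2)
P(A|B1)*P(B1) = 0.718 * 0.443 = 0.318074
P(A|B2)*P(B2) = 0.626 * 0.557 = 0.348682
P(A) = 0.318074 + 0.348682 = 0.666756

0.666756


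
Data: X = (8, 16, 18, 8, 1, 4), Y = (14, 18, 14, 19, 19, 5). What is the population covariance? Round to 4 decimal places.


Cov = (1/n)*sum((xi-xbar)(yi-ybar))
n = 6, xbar = 55/6 ≈ 9.166667, ybar = 89/6 ≈ 14.833333
sum((xi-xbar)(yi-ybar)) = 163/6 ≈ 27.166667
Cov = 27.166667 / 6 = 163/36 ≈ 4.527778

4.5278


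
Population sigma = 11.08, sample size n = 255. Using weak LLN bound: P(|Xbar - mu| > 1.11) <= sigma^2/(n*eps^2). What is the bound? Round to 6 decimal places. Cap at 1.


bound = min(1, sigma^2/(n*eps^2))
sigma^2 = 11.08^2 = 122.7664
n*eps^2 = 255 * 1.11^2 = 255 * 1.2321 = 314.1855
sigma^2/(n*eps^2) = 122.7664 / 314.1855 ≈ 0.39074496

0.390745


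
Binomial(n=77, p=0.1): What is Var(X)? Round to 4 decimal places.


Var = n*p*(1-p) = 77 * 0.1 * 0.9 = 6.93

6.9300


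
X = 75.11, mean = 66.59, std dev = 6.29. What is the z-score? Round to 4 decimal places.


z = (X - mu) / sigma
X - mu = 75.11 - 66.59 = 8.52
z = 8.52 / 6.29 = 852/629 ≈ 1.354531

1.3545


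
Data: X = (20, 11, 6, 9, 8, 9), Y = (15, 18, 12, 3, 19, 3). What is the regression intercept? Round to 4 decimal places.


a = ybar - b*xbar, where b = sum((xi-xbar)(yi-ybar)) / sum((xi-xbar)^2)
n = 6, xbar = 63/6 = 10.5, ybar = 70/6 = 35/3 ≈ 11.666667
Sxy = sum((xi-xbar)(yi-ybar)) = 41
Sxx = sum((xi-xbar)^2) = 121.5
b = Sxy / Sxx = 82/243 ≈ 0.337449
a = 11.666667 - 0.337449 * 10.5 = 658/81 ≈ 8.123457

8.1235


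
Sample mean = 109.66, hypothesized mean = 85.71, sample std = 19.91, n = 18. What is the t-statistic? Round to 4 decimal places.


t = (xbar - mu0) / (s/sqrt(n))
xbar - mu0 = 109.66 - 85.71 = 23.95
sqrt(18) ≈ 4.24264069
s/sqrt(n) = 19.91 / 4.24264069 ≈ 4.69283200
t = 23.95 / 4.69283200 ≈ 5.103528

5.1035


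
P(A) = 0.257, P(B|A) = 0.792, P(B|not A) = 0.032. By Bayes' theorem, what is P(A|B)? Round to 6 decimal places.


P(A|B) = P(B|A)*P(A) / P(B), P(B) = P(B|A)*P(A) + P(B|not A)*P(not A)
P(B|A)*P(A) = 0.792 * 0.257 = 0.203544
P(B|not A)*P(not A) = 0.032 * 0.743 = 0.023776
P(B) = 0.203544 + 0.023776 = 0.22732
P(A|B) = 0.203544 / 0.22732 ≈ 0.89540736

0.895407


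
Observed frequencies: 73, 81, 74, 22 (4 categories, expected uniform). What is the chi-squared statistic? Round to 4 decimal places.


chi2 = sum((O-E)^2/E), E = total/4
total = 250, E = 250/4 = 62.5
(73 - 62.5)^2 / 62.5 = 110.25 / 62.5 = 1.764
(81 - 62.5)^2 / 62.5 = 342.25 / 62.5 = 5.476
(74 - 62.5)^2 / 62.5 = 132.25 / 62.5 = 2.116
(22 - 62.5)^2 / 62.5 = 1640.25 / 62.5 = 26.244
chi2 = 35.6

35.6000


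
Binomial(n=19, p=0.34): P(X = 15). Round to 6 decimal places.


P = C(n,k) * p^k * (1-p)^(n-k)
C(19,15) = 3876
p^k = 0.34^15 ≈ 0.00000009379588
(1-p)^(n-k) = 0.66^4 ≈ 0.1897474
P = 3876 * 0.00000009379588 * 0.1897474 ≈ 0.000069

0.000069


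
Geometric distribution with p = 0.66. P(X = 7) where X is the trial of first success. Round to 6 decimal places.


P = (1-p)^(k-1) * p
(1-p)^(k-1) = 0.34^6 ≈ 0.001544804
P = 0.001544804 * 0.66 ≈ 0.001019571

0.001020


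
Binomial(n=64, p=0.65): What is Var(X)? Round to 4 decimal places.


Var = n*p*(1-p) = 64 * 0.65 * 0.35 = 14.56

14.5600


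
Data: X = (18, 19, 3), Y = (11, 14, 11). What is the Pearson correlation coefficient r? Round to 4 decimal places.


r = sum((xi-xbar)(yi-ybar)) / sqrt(sum((xi-xbar)^2) * sum((yi-ybar)^2))
n = 3, xbar = 40/3 ≈ 13.333333, ybar = 36/3 = 12
Sxy = sum((xi-xbar)(yi-ybar)) = 17
Sxx = sum((xi-xbar)^2) = 482/3 ≈ 160.666667
Syy = sum((yi-ybar)^2) = 6
sqrt(Sxx*Syy) ≈ 31.048349
r = Sxy / sqrt(Sxx*Syy) = 17 / 31.048349 ≈ 0.547533

0.5475


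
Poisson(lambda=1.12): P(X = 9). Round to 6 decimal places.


P = e^(-lam) * lam^k / k!
e^(-1.12) ≈ 0.3262798
lam^k = 1.12^9 ≈ 2.773079
k! = 9! = 362880
P = 0.3262798 * 2.773079 / 362880 ≈ 0.000002

0.000002


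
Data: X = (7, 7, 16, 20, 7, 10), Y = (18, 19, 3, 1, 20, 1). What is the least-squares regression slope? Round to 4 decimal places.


b = sum((xi-xbar)(yi-ybar)) / sum((xi-xbar)^2)
n = 6, xbar = 67/6 ≈ 11.166667, ybar = 62/6 = 31/3 ≈ 10.333333
Sxy = sum((xi-xbar)(yi-ybar)) = -646/3 ≈ -215.333333
Sxx = sum((xi-xbar)^2) = 929/6 ≈ 154.833333
b = Sxy / Sxx = -1292/929 ≈ -1.390743

-1.3907


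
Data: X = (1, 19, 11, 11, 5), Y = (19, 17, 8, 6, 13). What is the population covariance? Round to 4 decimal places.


Cov = (1/n)*sum((xi-xbar)(yi-ybar))
n = 5, xbar = 47/5 = 9.4, ybar = 63/5 = 12.6
sum((xi-xbar)(yi-ybar)) = -31.2
Cov = -31.2 / 5 = -6.24

-6.2400


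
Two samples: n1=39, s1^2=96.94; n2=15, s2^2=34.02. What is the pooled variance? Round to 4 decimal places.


sp^2 = ((n1-1)*s1^2 + (n2-1)*s2^2)/(n1+n2-2)
(n1-1)*s1^2 = 38 * 96.94 = 3683.72
(n2-1)*s2^2 = 14 * 34.02 = 476.28
numerator = 3683.72 + 476.28 = 4160
n1+n2-2 = 52
sp^2 = 4160 / 52 = 80

80.0000


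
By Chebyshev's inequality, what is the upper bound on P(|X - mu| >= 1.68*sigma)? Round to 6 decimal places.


P <= 1/k^2
k^2 = 1.68^2 = 2.8224
1/k^2 = 1 / 2.8224 = 625/1764 ≈ 0.35430839

0.354308


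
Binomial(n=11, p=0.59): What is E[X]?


E[X] = n*p = 11 * 0.59 = 6.49

6.49


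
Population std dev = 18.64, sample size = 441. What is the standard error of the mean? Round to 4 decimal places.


SE = sigma / sqrt(n)
sqrt(441) = 21
SE = 18.64 / 21 = 466/525 ≈ 0.887619

0.8876


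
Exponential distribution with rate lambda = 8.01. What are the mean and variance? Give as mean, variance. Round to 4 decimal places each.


mean = 1/lam, var = 1/lam^2
mean = 1 / 8.01 = 100/801 ≈ 0.124844
lam^2 = 8.01^2 = 64.1601
var = 1 / 64.1601 ≈ 0.015586

0.1248, 0.0156


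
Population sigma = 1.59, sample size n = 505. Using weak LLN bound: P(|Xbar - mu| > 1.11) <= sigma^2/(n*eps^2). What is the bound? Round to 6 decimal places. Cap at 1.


bound = min(1, sigma^2/(n*eps^2))
sigma^2 = 1.59^2 = 2.5281
n*eps^2 = 505 * 1.11^2 = 505 * 1.2321 = 622.2105
sigma^2/(n*eps^2) = 2.5281 / 622.2105 ≈ 0.00406309

0.004063


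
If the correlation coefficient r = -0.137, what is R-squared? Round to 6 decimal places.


R^2 = r^2 = (-0.137)^2 = 0.018769

0.018769


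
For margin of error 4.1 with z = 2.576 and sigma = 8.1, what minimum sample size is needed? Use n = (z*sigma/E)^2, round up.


z*sigma/E = 2.576 * 8.1 / 4.1 = 26082/5125 ≈ 5.089171
(z*sigma/E)^2 ≈ 25.899659
round up: n = 26

26


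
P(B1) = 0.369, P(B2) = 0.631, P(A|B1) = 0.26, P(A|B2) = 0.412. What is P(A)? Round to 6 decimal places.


P(A) = P(A|B1)*P(B1) + P(A|B2)*P(B2)
P(A|B1)*P(B1) = 0.26 * 0.369 = 0.09594
P(A|B2)*P(B2) = 0.412 * 0.631 = 0.259972
P(A) = 0.09594 + 0.259972 = 0.355912

0.355912


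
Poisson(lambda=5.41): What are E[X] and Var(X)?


E[X] = Var(X) = lambda = 5.41

5.41, 5.41


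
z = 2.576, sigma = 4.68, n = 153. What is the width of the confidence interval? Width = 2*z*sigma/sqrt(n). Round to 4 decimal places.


width = 2*z*sigma/sqrt(n)
2*z*sigma = 2 * 2.576 * 4.68 = 24.11136
sqrt(153) ≈ 12.369317
width = 24.11136 / 12.369317 ≈ 1.949288

1.9493


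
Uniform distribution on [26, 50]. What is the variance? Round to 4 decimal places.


Var = (b-a)^2 / 12
(b-a)^2 = (50 - 26)^2 = 576
Var = 576/12 = 48

48.0000


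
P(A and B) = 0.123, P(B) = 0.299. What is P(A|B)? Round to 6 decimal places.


P(A|B) = P(A and B) / P(B) = 0.123 / 0.299 = 123/299 ≈ 0.41137124

0.411371


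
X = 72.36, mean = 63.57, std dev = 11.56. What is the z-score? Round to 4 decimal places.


z = (X - mu) / sigma
X - mu = 72.36 - 63.57 = 8.79
z = 8.79 / 11.56 = 879/1156 ≈ 0.760381

0.7604


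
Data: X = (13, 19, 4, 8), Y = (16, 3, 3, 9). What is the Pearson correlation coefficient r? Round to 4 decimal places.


r = sum((xi-xbar)(yi-ybar)) / sqrt(sum((xi-xbar)^2) * sum((yi-ybar)^2))
n = 4, xbar = 44/4 = 11, ybar = 31/4 = 7.75
Sxy = sum((xi-xbar)(yi-ybar)) = 8
Sxx = sum((xi-xbar)^2) = 126
Syy = sum((yi-ybar)^2) = 114.75
sqrt(Sxx*Syy) ≈ 120.243503
r = Sxy / sqrt(Sxx*Syy) = 8 / 120.243503 ≈ 0.066532

0.0665


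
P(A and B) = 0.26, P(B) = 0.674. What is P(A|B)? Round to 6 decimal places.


P(A|B) = P(A and B) / P(B) = 0.26 / 0.674 = 130/337 ≈ 0.38575668

0.385757


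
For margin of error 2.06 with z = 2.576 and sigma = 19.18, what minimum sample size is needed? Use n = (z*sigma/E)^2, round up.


z*sigma/E = 2.576 * 19.18 / 2.06 ≈ 23.984311
(z*sigma/E)^2 ≈ 575.247159
round up: n = 576

576


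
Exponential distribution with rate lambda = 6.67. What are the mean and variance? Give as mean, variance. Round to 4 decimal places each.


mean = 1/lam, var = 1/lam^2
mean = 1 / 6.67 = 100/667 ≈ 0.149925
lam^2 = 6.67^2 = 44.4889
var = 1 / 44.4889 ≈ 0.022478

0.1499, 0.0225


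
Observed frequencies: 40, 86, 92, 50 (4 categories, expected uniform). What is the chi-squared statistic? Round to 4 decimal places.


chi2 = sum((O-E)^2/E), E = total/4
total = 268, E = 268/4 = 67
(40 - 67)^2 / 67 = 729 / 67 = 729/67 ≈ 10.880597
(86 - 67)^2 / 67 = 361 / 67 = 361/67 ≈ 5.388060
(92 - 67)^2 / 67 = 625 / 67 = 625/67 ≈ 9.328358
(50 - 67)^2 / 67 = 289 / 67 = 289/67 ≈ 4.313433
chi2 = 2004/67 ≈ 29.910448

29.9104


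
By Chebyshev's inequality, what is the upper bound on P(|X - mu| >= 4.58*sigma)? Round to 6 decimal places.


P <= 1/k^2
k^2 = 4.58^2 = 20.9764
1/k^2 = 1 / 20.9764 ≈ 0.04767262

0.047673


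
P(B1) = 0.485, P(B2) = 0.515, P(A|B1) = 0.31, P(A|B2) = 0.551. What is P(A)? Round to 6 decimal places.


P(A) = P(A|B1)*P(B1) + P(A|B2)*P(B2)
P(A|B1)*P(B1) = 0.31 * 0.485 = 0.15035
P(A|B2)*P(B2) = 0.551 * 0.515 = 0.283765
P(A) = 0.15035 + 0.283765 = 0.434115

0.434115


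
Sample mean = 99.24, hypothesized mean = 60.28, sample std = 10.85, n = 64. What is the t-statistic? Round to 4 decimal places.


t = (xbar - mu0) / (s/sqrt(n))
xbar - mu0 = 99.24 - 60.28 = 38.96
sqrt(64) = 8
s/sqrt(n) = 10.85 / 8 = 1.35625
t = 38.96 / 1.35625 = 31168/1085 ≈ 28.726267

28.7263


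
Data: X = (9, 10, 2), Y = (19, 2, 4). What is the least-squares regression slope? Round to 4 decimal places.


b = sum((xi-xbar)(yi-ybar)) / sum((xi-xbar)^2)
n = 3, xbar = 21/3 = 7, ybar = 25/3 ≈ 8.333333
Sxy = sum((xi-xbar)(yi-ybar)) = 24
Sxx = sum((xi-xbar)^2) = 38
b = Sxy / Sxx = 12/19 ≈ 0.631579

0.6316


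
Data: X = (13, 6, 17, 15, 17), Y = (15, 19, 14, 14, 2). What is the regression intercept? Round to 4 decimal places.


a = ybar - b*xbar, where b = sum((xi-xbar)(yi-ybar)) / sum((xi-xbar)^2)
n = 5, xbar = 68/5 = 13.6, ybar = 64/5 = 12.8
Sxy = sum((xi-xbar)(yi-ybar)) = -79.4
Sxx = sum((xi-xbar)^2) = 83.2
b = Sxy / Sxx = -397/416 ≈ -0.954327
a = 12.8 - (-0.954327) * 13.6 = 2681/104 ≈ 25.778846

25.7788


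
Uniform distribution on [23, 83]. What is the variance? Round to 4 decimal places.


Var = (b-a)^2 / 12
(b-a)^2 = (83 - 23)^2 = 3600
Var = 3600/12 = 300

300.0000


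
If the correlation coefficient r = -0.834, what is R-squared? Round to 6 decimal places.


R^2 = r^2 = (-0.834)^2 = 0.695556

0.695556


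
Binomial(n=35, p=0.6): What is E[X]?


E[X] = n*p = 35 * 0.6 = 21

21


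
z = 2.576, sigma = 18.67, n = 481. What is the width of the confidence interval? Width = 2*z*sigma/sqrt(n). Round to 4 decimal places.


width = 2*z*sigma/sqrt(n)
2*z*sigma = 2 * 2.576 * 18.67 = 96.18784
sqrt(481) ≈ 21.931712
width = 96.18784 / 21.931712 ≈ 4.385788

4.3858


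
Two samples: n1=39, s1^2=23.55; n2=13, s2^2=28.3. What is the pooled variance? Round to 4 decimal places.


sp^2 = ((n1-1)*s1^2 + (n2-1)*s2^2)/(n1+n2-2)
(n1-1)*s1^2 = 38 * 23.55 = 894.9
(n2-1)*s2^2 = 12 * 28.3 = 339.6
numerator = 894.9 + 339.6 = 1234.5
n1+n2-2 = 50
sp^2 = 1234.5 / 50 = 24.69

24.6900


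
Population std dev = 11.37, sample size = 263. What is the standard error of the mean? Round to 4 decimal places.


SE = sigma / sqrt(n)
sqrt(263) ≈ 16.217275
SE = 11.37 / 16.217275 ≈ 0.701104

0.7011


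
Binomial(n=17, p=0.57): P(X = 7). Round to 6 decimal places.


P = C(n,k) * p^k * (1-p)^(n-k)
C(17,7) = 19448
p^k = 0.57^7 ≈ 0.01954897
(1-p)^(n-k) = 0.43^10 ≈ 0.0002161148
P = 19448 * 0.01954897 * 0.0002161148 ≈ 0.082164

0.082164


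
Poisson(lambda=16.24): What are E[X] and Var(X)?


E[X] = Var(X) = lambda = 16.24

16.24, 16.24


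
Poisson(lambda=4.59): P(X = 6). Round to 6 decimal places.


P = e^(-lam) * lam^k / k!
e^(-4.59) ≈ 0.01015286
lam^k = 4.59^6 ≈ 9351.388785
k! = 6! = 720
P = 0.01015286 * 9351.388785 / 720 ≈ 0.131866

0.131866


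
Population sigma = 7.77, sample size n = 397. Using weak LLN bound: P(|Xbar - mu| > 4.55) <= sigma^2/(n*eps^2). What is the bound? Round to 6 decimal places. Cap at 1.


bound = min(1, sigma^2/(n*eps^2))
sigma^2 = 7.77^2 = 60.3729
n*eps^2 = 397 * 4.55^2 = 397 * 20.7025 = 8218.8925
sigma^2/(n*eps^2) = 60.3729 / 8218.8925 ≈ 0.00734562

0.007346


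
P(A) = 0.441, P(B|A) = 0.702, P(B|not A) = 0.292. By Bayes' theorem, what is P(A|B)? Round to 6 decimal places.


P(A|B) = P(B|A)*P(A) / P(B), P(B) = P(B|A)*P(A) + P(B|not A)*P(not A)
P(B|A)*P(A) = 0.702 * 0.441 = 0.309582
P(B|not A)*P(not A) = 0.292 * 0.559 = 0.163228
P(B) = 0.309582 + 0.163228 = 0.47281
P(A|B) = 0.309582 / 0.47281 ≈ 0.65477042

0.654770


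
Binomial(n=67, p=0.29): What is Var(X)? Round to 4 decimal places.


Var = n*p*(1-p) = 67 * 0.29 * 0.71 = 13.7953

13.7953


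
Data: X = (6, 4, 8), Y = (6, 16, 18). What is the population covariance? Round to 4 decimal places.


Cov = (1/n)*sum((xi-xbar)(yi-ybar))
n = 3, xbar = 18/3 = 6, ybar = 40/3 ≈ 13.333333
sum((xi-xbar)(yi-ybar)) = 4
Cov = 4 / 3 = 4/3 ≈ 1.333333

1.3333


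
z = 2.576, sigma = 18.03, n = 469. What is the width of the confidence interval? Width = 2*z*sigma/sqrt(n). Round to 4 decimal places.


width = 2*z*sigma/sqrt(n)
2*z*sigma = 2 * 2.576 * 18.03 = 92.89056
sqrt(469) ≈ 21.656408
width = 92.89056 / 21.656408 ≈ 4.289288

4.2893


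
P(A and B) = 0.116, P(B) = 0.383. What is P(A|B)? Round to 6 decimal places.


P(A|B) = P(A and B) / P(B) = 0.116 / 0.383 = 116/383 ≈ 0.30287206

0.302872


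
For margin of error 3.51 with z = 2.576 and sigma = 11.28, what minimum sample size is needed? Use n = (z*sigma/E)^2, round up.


z*sigma/E = 2.576 * 11.28 / 3.51 ≈ 8.278427
(z*sigma/E)^2 ≈ 68.532359
round up: n = 69

69


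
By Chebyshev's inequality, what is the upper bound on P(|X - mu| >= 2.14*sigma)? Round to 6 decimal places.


P <= 1/k^2
k^2 = 2.14^2 = 4.5796
1/k^2 = 1 / 4.5796 ≈ 0.21835968

0.218360


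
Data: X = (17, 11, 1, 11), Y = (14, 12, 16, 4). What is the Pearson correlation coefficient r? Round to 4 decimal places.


r = sum((xi-xbar)(yi-ybar)) / sqrt(sum((xi-xbar)^2) * sum((yi-ybar)^2))
n = 4, xbar = 40/4 = 10, ybar = 46/4 = 11.5
Sxy = sum((xi-xbar)(yi-ybar)) = -30
Sxx = sum((xi-xbar)^2) = 132
Syy = sum((yi-ybar)^2) = 83
sqrt(Sxx*Syy) ≈ 104.670913
r = Sxy / sqrt(Sxx*Syy) = -30 / 104.670913 ≈ -0.286613

-0.2866


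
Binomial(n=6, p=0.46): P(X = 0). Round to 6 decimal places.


P = C(n,k) * p^k * (1-p)^(n-k)
C(6,0) = 1
p^k = 0.46^0 = 1
(1-p)^(n-k) = 0.54^6 ≈ 0.02479491
P = 1 * 1 * 0.02479491 ≈ 0.024795

0.024795


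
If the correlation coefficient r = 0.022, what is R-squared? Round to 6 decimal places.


R^2 = r^2 = (0.022)^2 = 0.000484

0.000484


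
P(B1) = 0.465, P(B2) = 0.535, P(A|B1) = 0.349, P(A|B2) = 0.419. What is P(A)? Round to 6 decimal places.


P(A) = P(A|B1)*P(B1) + P(A|B2)*P(B2)
P(A|B1)*P(B1) = 0.349 * 0.465 = 0.162285
P(A|B2)*P(B2) = 0.419 * 0.535 = 0.224165
P(A) = 0.162285 + 0.224165 = 0.38645

0.386450


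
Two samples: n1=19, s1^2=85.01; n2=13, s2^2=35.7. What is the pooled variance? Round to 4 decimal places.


sp^2 = ((n1-1)*s1^2 + (n2-1)*s2^2)/(n1+n2-2)
(n1-1)*s1^2 = 18 * 85.01 = 1530.18
(n2-1)*s2^2 = 12 * 35.7 = 428.4
numerator = 1530.18 + 428.4 = 1958.58
n1+n2-2 = 30
sp^2 = 1958.58 / 30 = 65.286

65.2860


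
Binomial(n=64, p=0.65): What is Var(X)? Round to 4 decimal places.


Var = n*p*(1-p) = 64 * 0.65 * 0.35 = 14.56

14.5600


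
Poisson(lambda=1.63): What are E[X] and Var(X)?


E[X] = Var(X) = lambda = 1.63

1.63, 1.63


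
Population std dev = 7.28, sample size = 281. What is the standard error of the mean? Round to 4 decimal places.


SE = sigma / sqrt(n)
sqrt(281) ≈ 16.763055
SE = 7.28 / 16.763055 ≈ 0.434288

0.4343


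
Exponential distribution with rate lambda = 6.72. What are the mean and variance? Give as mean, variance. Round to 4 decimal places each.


mean = 1/lam, var = 1/lam^2
mean = 1 / 6.72 = 25/168 ≈ 0.148810
lam^2 = 6.72^2 = 45.1584
var = 1 / 45.1584 ≈ 0.022144

0.1488, 0.0221


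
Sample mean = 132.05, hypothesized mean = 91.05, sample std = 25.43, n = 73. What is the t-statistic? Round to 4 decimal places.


t = (xbar - mu0) / (s/sqrt(n))
xbar - mu0 = 132.05 - 91.05 = 41
sqrt(73) ≈ 8.54400375
s/sqrt(n) = 25.43 / 8.54400375 ≈ 2.97635637
t = 41 / 2.97635637 ≈ 13.775232

13.7752


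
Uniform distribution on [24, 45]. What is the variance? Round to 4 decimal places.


Var = (b-a)^2 / 12
(b-a)^2 = (45 - 24)^2 = 441
Var = 441/12 = 36.75

36.7500


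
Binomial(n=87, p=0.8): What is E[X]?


E[X] = n*p = 87 * 0.8 = 69.6

69.6


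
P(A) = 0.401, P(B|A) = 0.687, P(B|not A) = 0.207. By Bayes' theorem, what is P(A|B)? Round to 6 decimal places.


P(A|B) = P(B|A)*P(A) / P(B), P(B) = P(B|A)*P(A) + P(B|not A)*P(not A)
P(B|A)*P(A) = 0.687 * 0.401 = 0.275487
P(B|not A)*P(not A) = 0.207 * 0.599 = 0.123993
P(B) = 0.275487 + 0.123993 = 0.39948
P(A|B) = 0.275487 / 0.39948 ≈ 0.68961400

0.689614


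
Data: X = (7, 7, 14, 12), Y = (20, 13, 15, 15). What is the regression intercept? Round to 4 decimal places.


a = ybar - b*xbar, where b = sum((xi-xbar)(yi-ybar)) / sum((xi-xbar)^2)
n = 4, xbar = 40/4 = 10, ybar = 63/4 = 15.75
Sxy = sum((xi-xbar)(yi-ybar)) = -9
Sxx = sum((xi-xbar)^2) = 38
b = Sxy / Sxx = -9/38 ≈ -0.236842
a = 15.75 - (-0.236842) * 10 = 1377/76 ≈ 18.118421

18.1184


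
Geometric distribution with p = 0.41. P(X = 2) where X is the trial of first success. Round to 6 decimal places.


P = (1-p)^(k-1) * p
(1-p)^(k-1) = 0.59^1 = 0.59
P = 0.59 * 0.41 = 0.2419

0.241900


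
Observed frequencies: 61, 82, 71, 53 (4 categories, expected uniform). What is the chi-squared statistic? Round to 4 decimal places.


chi2 = sum((O-E)^2/E), E = total/4
total = 267, E = 267/4 = 66.75
(61 - 66.75)^2 / 66.75 = 33.0625 / 66.75 = 529/1068 ≈ 0.495318
(82 - 66.75)^2 / 66.75 = 232.5625 / 66.75 = 3721/1068 ≈ 3.484082
(71 - 66.75)^2 / 66.75 = 18.0625 / 66.75 = 289/1068 ≈ 0.270599
(53 - 66.75)^2 / 66.75 = 189.0625 / 66.75 = 3025/1068 ≈ 2.832397
chi2 = 1891/267 ≈ 7.082397

7.0824


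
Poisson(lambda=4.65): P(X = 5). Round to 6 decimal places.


P = e^(-lam) * lam^k / k!
e^(-4.65) ≈ 0.009561602
lam^k = 4.65^5 ≈ 2174.026154
k! = 5! = 120
P = 0.009561602 * 2174.026154 / 120 ≈ 0.173226

0.173226


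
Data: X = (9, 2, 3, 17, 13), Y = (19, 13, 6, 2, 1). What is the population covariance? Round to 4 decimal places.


Cov = (1/n)*sum((xi-xbar)(yi-ybar))
n = 5, xbar = 44/5 = 8.8, ybar = 41/5 = 8.2
sum((xi-xbar)(yi-ybar)) = -98.8
Cov = -98.8 / 5 = -19.76

-19.7600


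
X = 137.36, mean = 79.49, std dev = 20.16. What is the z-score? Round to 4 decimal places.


z = (X - mu) / sigma
X - mu = 137.36 - 79.49 = 57.87
z = 57.87 / 20.16 = 643/224 ≈ 2.870536

2.8705


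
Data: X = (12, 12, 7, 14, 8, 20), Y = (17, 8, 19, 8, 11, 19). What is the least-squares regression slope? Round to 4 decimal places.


b = sum((xi-xbar)(yi-ybar)) / sum((xi-xbar)^2)
n = 6, xbar = 73/6 ≈ 12.166667, ybar = 82/6 = 41/3 ≈ 13.666667
Sxy = sum((xi-xbar)(yi-ybar)) = 46/3 ≈ 15.333333
Sxx = sum((xi-xbar)^2) = 653/6 ≈ 108.833333
b = Sxy / Sxx = 92/653 ≈ 0.140888

0.1409


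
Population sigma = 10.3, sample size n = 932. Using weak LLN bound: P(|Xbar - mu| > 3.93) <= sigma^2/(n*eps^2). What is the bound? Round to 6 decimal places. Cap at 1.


bound = min(1, sigma^2/(n*eps^2))
sigma^2 = 10.3^2 = 106.09
n*eps^2 = 932 * 3.93^2 = 932 * 15.4449 = 14394.6468
sigma^2/(n*eps^2) = 106.09 / 14394.6468 ≈ 0.00737010

0.007370


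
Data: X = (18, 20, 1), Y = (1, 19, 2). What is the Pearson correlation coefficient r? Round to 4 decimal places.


r = sum((xi-xbar)(yi-ybar)) / sqrt(sum((xi-xbar)^2) * sum((yi-ybar)^2))
n = 3, xbar = 39/3 = 13, ybar = 22/3 ≈ 7.333333
Sxy = sum((xi-xbar)(yi-ybar)) = 114
Sxx = sum((xi-xbar)^2) = 218
Syy = sum((yi-ybar)^2) = 614/3 ≈ 204.666667
sqrt(Sxx*Syy) ≈ 211.228155
r = Sxy / sqrt(Sxx*Syy) = 114 / 211.228155 ≈ 0.539701

0.5397


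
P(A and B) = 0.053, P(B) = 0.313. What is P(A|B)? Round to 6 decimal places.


P(A|B) = P(A and B) / P(B) = 0.053 / 0.313 = 53/313 ≈ 0.16932907

0.169329


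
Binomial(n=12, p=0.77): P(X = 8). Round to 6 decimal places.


P = C(n,k) * p^k * (1-p)^(n-k)
C(12,8) = 495
p^k = 0.77^8 ≈ 0.1235736
(1-p)^(n-k) = 0.23^4 = 0.00279841
P = 495 * 0.1235736 * 0.00279841 ≈ 0.171176

0.171176
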